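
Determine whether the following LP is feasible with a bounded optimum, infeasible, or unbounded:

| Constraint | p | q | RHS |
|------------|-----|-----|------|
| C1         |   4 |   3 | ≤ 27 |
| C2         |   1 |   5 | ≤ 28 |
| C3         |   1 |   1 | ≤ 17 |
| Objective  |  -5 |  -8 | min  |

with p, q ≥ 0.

Feasible with a bounded optimal solution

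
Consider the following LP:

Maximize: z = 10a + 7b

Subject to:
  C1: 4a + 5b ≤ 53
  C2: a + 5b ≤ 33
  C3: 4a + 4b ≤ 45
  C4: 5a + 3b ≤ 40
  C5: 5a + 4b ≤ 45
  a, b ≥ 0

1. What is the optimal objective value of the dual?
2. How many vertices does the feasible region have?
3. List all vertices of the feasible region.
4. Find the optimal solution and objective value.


1. 85
2. 5
3. (0, 0), (8, 0), (5, 5), (4.429, 5.714), (0, 6.6)
4. a = 5, b = 5, z = 85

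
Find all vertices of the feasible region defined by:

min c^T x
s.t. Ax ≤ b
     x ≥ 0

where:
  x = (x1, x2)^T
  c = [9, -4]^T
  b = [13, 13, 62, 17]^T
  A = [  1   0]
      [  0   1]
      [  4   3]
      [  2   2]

(0, 0), (8.5, 0), (0, 8.5)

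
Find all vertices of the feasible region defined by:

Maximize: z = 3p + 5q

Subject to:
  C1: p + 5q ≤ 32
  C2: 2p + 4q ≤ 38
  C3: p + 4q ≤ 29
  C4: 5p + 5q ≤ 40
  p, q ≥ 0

(0, 0), (8, 0), (2, 6), (0, 6.4)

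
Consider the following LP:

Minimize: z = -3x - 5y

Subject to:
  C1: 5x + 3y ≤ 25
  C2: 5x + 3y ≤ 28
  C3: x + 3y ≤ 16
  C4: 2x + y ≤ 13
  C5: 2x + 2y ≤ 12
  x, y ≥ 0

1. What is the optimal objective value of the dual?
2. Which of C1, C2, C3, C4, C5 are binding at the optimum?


1. -28
2. C3, C5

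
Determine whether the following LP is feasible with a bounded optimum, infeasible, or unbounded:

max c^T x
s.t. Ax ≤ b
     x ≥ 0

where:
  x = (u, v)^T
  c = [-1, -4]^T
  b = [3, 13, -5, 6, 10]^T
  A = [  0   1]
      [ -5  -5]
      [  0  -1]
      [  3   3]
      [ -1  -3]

Infeasible (no feasible solution exists)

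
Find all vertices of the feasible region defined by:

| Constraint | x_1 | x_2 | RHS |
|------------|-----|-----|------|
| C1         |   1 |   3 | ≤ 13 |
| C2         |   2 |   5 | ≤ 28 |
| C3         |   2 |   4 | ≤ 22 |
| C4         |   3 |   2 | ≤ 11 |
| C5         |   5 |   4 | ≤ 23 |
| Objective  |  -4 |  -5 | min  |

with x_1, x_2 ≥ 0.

(0, 0), (3.667, 0), (1, 4), (0, 4.333)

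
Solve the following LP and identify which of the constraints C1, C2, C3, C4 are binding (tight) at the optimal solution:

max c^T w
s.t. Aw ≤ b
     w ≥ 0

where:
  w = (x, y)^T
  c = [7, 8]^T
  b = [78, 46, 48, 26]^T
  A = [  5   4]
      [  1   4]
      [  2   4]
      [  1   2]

At x = 10, y = 7, compute slack b - a·x for each constraint:
  C1: 78 − 78 = 0  (binding)
  C2: 46 − 38 = 8  (slack)
  C3: 48 − 48 = 0  (binding)
  C4: 26 − 24 = 2  (slack)

Optimal: x = 10, y = 7
Binding: C1, C3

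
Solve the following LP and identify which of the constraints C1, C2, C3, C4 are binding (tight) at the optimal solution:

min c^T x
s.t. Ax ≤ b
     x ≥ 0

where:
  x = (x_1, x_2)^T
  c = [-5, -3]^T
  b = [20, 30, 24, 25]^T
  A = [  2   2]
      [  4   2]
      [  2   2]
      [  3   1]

At x_1 = 5, x_2 = 5, compute slack b - a·x for each constraint:
  C1: 20 − 20 = 0  (binding)
  C2: 30 − 30 = 0  (binding)
  C3: 24 − 20 = 4  (slack)
  C4: 25 − 20 = 5  (slack)

Optimal: x_1 = 5, x_2 = 5
Binding: C1, C2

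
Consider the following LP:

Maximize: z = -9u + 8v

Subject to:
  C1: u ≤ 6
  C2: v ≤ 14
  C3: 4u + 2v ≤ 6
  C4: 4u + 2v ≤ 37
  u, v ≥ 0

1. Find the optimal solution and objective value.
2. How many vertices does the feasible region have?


1. u = 0, v = 3, z = 24
2. 3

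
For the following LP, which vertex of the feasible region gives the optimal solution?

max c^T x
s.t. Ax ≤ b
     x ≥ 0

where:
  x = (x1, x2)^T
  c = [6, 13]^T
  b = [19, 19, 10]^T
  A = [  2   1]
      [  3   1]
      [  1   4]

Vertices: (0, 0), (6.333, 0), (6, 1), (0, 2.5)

Evaluate the objective at each vertex of the feasible region:
  z(0, 0) = 0
  z(6.333, 0) = 38
  z(6, 1) = 49  ←
  z(0, 2.5) = 32.5
The maximum is at x1 = 6, x2 = 1.

(6, 1)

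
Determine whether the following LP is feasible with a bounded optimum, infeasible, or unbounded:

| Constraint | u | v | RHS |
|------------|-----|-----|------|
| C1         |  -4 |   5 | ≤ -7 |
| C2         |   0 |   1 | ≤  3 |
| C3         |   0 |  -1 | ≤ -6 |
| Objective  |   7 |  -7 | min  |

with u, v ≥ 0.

Infeasible (no feasible solution exists)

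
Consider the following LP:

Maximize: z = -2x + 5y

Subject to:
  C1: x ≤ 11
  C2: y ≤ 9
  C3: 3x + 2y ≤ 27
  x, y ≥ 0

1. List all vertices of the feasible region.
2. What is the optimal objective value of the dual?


1. (0, 0), (9, 0), (3, 9), (0, 9)
2. 45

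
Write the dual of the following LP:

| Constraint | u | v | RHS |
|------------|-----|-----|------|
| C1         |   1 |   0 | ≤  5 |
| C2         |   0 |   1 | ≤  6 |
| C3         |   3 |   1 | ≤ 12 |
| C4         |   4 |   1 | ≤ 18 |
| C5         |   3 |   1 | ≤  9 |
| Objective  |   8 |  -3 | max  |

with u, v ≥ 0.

Primal max cᵀx s.t. Ax ≤ b, x ≥ 0  →  Dual min bᵀy s.t. Aᵀy ≥ c, y ≥ 0.

Minimize: z = 5y1 + 6y2 + 12y3 + 18y4 + 9y5

Subject to:
  y1 + 3y3 + 4y4 + 3y5 ≥ 8
  y2 + y3 + y4 + y5 ≥ -3
  y1, y2, y3, y4, y5 ≥ 0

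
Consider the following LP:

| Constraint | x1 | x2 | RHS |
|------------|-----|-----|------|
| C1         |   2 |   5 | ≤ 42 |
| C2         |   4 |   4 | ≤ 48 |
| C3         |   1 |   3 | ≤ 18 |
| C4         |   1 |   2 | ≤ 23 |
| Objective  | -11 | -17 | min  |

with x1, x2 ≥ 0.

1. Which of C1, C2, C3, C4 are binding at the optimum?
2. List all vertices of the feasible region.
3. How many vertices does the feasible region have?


1. C2, C3
2. (0, 0), (12, 0), (9, 3), (0, 6)
3. 4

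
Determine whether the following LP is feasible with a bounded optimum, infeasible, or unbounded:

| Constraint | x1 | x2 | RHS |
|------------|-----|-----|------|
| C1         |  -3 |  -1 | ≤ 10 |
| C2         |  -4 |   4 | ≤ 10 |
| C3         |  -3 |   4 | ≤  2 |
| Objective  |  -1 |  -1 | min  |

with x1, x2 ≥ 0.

Unbounded (objective can decrease without bound)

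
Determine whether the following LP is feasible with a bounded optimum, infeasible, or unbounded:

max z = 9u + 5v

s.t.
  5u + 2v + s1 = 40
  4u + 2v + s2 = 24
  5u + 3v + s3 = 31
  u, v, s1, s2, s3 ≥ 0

Feasible with a bounded optimal solution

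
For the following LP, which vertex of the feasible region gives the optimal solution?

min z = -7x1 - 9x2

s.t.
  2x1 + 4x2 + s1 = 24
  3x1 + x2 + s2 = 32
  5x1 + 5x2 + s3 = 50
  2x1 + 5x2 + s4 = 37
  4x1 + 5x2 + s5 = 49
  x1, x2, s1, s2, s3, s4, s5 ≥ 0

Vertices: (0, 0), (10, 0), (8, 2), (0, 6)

Evaluate the objective at each vertex of the feasible region:
  z(0, 0) = 0
  z(10, 0) = -70
  z(8, 2) = -74  ←
  z(0, 6) = -54
The minimum is at x1 = 8, x2 = 2.

(8, 2)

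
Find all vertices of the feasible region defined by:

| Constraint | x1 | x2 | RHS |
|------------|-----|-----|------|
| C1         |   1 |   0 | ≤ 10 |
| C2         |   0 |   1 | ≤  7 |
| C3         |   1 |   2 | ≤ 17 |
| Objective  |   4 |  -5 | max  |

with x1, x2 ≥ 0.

(0, 0), (10, 0), (10, 3.5), (3, 7), (0, 7)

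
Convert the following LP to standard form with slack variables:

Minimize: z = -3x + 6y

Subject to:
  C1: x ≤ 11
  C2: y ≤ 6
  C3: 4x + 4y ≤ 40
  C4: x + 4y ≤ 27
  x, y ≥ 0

min z = -3x + 6y

s.t.
  x + s1 = 11
  y + s2 = 6
  4x + 4y + s3 = 40
  x + 4y + s4 = 27
  x, y, s1, s2, s3, s4 ≥ 0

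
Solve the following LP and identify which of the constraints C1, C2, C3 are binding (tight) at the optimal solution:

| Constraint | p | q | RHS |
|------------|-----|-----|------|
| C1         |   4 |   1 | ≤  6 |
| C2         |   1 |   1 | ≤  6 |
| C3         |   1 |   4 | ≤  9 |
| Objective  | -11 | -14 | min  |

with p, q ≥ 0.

At p = 1, q = 2, compute slack b - a·x for each constraint:
  C1: 6 − 6 = 0  (binding)
  C2: 6 − 3 = 3  (slack)
  C3: 9 − 9 = 0  (binding)

Optimal: p = 1, q = 2
Binding: C1, C3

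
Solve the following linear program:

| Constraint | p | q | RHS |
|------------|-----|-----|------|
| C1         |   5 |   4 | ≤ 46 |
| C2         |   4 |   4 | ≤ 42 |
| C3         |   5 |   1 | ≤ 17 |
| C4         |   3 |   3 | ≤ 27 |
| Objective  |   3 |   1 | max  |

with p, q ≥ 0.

Evaluate the objective at each vertex of the feasible region:
  z(0, 0) = 0
  z(3.4, 0) = 10.2
  z(2, 7) = 13  ←
  z(0, 9) = 9
The maximum is at p = 2, q = 7.

p = 2, q = 7, z = 13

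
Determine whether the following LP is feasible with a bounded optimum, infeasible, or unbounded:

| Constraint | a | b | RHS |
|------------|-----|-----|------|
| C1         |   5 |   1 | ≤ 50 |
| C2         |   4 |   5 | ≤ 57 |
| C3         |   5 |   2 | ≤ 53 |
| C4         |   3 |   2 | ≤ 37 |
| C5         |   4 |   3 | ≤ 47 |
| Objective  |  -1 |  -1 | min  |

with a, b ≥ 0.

Feasible with a bounded optimal solution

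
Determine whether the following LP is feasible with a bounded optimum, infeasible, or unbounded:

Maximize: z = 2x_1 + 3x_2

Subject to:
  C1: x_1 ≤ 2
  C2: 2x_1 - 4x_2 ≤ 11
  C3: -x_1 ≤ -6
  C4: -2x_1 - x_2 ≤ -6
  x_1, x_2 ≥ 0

Infeasible (no feasible solution exists)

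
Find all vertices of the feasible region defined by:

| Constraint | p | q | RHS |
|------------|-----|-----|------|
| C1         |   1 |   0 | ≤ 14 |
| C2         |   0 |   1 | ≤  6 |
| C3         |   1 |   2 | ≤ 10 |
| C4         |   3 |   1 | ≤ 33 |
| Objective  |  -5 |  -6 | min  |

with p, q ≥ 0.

(0, 0), (10, 0), (0, 5)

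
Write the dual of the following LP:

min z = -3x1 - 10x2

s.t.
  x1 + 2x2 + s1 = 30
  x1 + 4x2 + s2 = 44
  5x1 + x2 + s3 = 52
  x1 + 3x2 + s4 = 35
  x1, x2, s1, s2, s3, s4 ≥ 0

Primal min cᵀx s.t. Ax ≤ b, x ≥ 0  →  Dual max −bᵀy s.t. Aᵀy ≥ −c, y ≥ 0.

Maximize: z = -30y1 - 44y2 - 52y3 - 35y4

Subject to:
  y1 + y2 + 5y3 + y4 ≥ 3
  2y1 + 4y2 + y3 + 3y4 ≥ 10
  y1, y2, y3, y4 ≥ 0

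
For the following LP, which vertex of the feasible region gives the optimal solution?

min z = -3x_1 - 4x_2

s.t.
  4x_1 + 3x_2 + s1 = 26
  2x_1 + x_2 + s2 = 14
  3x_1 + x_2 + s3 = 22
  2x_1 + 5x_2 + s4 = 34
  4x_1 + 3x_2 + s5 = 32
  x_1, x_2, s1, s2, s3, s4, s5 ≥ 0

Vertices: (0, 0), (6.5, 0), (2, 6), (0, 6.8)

Evaluate the objective at each vertex of the feasible region:
  z(0, 0) = 0
  z(6.5, 0) = -19.5
  z(2, 6) = -30  ←
  z(0, 6.8) = -27.2
The minimum is at x_1 = 2, x_2 = 6.

(2, 6)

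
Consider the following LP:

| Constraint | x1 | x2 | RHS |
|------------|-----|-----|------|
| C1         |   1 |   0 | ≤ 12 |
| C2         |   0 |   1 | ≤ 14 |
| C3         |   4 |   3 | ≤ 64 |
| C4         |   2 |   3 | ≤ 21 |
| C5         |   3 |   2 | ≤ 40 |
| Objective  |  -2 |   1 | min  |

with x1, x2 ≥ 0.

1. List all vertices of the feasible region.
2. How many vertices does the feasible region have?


1. (0, 0), (10.5, 0), (0, 7)
2. 3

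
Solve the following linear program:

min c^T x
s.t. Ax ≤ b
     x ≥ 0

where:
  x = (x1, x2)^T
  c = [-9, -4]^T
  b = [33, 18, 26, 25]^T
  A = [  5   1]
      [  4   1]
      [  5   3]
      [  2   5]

Evaluate the objective at each vertex of the feasible region:
  z(0, 0) = 0
  z(4.5, 0) = -40.5
  z(4, 2) = -44  ←
  z(2.895, 3.842) = -41.42
  z(0, 5) = -20
The minimum is at x1 = 4, x2 = 2.

x1 = 4, x2 = 2, z = -44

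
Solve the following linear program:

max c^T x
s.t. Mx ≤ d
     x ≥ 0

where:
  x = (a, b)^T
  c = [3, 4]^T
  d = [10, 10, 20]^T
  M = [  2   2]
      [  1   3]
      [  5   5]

Evaluate the objective at each vertex of the feasible region:
  z(0, 0) = 0
  z(4, 0) = 12
  z(1, 3) = 15  ←
  z(0, 3.333) = 13.33
The maximum is at a = 1, b = 3.

a = 1, b = 3, z = 15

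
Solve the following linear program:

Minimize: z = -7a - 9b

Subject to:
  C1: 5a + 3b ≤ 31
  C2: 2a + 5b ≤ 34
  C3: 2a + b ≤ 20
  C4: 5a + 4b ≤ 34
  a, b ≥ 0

Evaluate the objective at each vertex of the feasible region:
  z(0, 0) = 0
  z(6.2, 0) = -43.4
  z(4.4, 3) = -57.8
  z(2, 6) = -68  ←
  z(0, 6.8) = -61.2
The minimum is at a = 2, b = 6.

a = 2, b = 6, z = -68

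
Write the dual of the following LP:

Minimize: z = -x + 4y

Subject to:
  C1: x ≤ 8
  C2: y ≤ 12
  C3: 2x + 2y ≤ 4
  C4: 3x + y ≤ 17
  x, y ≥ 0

Primal min cᵀx s.t. Ax ≤ b, x ≥ 0  →  Dual max −bᵀy s.t. Aᵀy ≥ −c, y ≥ 0.

Maximize: z = -8y1 - 12y2 - 4y3 - 17y4

Subject to:
  y1 + 2y3 + 3y4 ≥ 1
  y2 + 2y3 + y4 ≥ -4
  y1, y2, y3, y4 ≥ 0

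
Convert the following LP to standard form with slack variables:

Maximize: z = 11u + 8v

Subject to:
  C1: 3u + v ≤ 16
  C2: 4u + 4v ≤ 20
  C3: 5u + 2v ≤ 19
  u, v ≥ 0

max z = 11u + 8v

s.t.
  3u + v + s1 = 16
  4u + 4v + s2 = 20
  5u + 2v + s3 = 19
  u, v, s1, s2, s3 ≥ 0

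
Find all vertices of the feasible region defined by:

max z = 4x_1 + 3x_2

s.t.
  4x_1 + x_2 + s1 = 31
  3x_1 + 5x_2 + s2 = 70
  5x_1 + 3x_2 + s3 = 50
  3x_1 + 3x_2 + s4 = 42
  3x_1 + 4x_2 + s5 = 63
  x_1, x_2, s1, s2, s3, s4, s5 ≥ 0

(0, 0), (7.75, 0), (6.143, 6.429), (4, 10), (0, 14)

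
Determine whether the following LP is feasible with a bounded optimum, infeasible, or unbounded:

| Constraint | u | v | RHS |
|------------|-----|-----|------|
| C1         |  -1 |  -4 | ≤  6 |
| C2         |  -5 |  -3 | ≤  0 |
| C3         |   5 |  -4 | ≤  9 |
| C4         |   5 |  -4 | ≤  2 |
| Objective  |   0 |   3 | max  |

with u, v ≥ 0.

Unbounded (objective can increase without bound)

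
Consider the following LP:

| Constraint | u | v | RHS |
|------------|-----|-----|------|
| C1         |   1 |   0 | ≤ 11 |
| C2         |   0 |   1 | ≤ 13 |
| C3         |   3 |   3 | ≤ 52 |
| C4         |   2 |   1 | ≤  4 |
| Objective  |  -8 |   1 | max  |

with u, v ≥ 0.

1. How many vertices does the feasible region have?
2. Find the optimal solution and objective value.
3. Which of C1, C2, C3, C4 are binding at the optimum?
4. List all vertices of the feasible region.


1. 3
2. u = 0, v = 4, z = 4
3. C4
4. (0, 0), (2, 0), (0, 4)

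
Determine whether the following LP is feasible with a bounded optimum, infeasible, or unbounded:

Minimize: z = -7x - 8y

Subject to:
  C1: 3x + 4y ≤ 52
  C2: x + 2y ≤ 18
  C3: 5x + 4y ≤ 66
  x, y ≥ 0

Feasible with a bounded optimal solution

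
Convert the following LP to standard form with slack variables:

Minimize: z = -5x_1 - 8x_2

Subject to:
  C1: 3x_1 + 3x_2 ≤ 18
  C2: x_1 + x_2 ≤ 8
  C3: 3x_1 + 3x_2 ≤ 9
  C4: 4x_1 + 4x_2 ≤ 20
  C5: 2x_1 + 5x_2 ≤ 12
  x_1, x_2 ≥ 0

min z = -5x_1 - 8x_2

s.t.
  3x_1 + 3x_2 + s1 = 18
  x_1 + x_2 + s2 = 8
  3x_1 + 3x_2 + s3 = 9
  4x_1 + 4x_2 + s4 = 20
  2x_1 + 5x_2 + s5 = 12
  x_1, x_2, s1, s2, s3, s4, s5 ≥ 0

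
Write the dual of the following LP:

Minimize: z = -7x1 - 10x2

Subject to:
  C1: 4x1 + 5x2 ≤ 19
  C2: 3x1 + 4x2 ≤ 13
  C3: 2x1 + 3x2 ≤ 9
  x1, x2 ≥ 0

Primal min cᵀx s.t. Ax ≤ b, x ≥ 0  →  Dual max −bᵀy s.t. Aᵀy ≥ −c, y ≥ 0.

Maximize: z = -19y1 - 13y2 - 9y3

Subject to:
  4y1 + 3y2 + 2y3 ≥ 7
  5y1 + 4y2 + 3y3 ≥ 10
  y1, y2, y3 ≥ 0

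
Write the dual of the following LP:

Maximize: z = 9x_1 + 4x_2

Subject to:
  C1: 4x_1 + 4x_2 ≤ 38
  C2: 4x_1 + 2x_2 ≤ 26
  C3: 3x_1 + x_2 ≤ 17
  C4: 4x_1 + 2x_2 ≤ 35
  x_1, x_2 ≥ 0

Primal max cᵀx s.t. Ax ≤ b, x ≥ 0  →  Dual min bᵀy s.t. Aᵀy ≥ c, y ≥ 0.

Minimize: z = 38y1 + 26y2 + 17y3 + 35y4

Subject to:
  4y1 + 4y2 + 3y3 + 4y4 ≥ 9
  4y1 + 2y2 + y3 + 2y4 ≥ 4
  y1, y2, y3, y4 ≥ 0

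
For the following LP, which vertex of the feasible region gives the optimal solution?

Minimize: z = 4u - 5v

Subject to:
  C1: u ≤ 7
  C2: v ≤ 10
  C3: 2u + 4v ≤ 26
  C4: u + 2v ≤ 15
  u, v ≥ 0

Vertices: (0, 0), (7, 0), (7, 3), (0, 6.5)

Evaluate the objective at each vertex of the feasible region:
  z(0, 0) = 0
  z(7, 0) = 28
  z(7, 3) = 13
  z(0, 6.5) = -32.5  ←
The minimum is at u = 0, v = 6.5.

(0, 6.5)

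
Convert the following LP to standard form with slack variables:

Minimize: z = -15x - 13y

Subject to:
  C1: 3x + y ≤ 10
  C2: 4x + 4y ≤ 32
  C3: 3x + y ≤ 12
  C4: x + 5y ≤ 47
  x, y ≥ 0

min z = -15x - 13y

s.t.
  3x + y + s1 = 10
  4x + 4y + s2 = 32
  3x + y + s3 = 12
  x + 5y + s4 = 47
  x, y, s1, s2, s3, s4 ≥ 0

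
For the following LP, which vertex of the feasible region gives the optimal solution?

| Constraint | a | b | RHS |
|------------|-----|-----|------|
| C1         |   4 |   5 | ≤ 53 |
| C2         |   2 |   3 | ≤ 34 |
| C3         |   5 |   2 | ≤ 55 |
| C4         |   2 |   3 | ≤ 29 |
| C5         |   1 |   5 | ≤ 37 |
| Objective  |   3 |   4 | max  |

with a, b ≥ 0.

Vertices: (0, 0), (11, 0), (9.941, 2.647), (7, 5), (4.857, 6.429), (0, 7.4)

Evaluate the objective at each vertex of the feasible region:
  z(0, 0) = 0
  z(11, 0) = 33
  z(9.941, 2.647) = 40.41
  z(7, 5) = 41  ←
  z(4.857, 6.429) = 40.29
  z(0, 7.4) = 29.6
The maximum is at a = 7, b = 5.

(7, 5)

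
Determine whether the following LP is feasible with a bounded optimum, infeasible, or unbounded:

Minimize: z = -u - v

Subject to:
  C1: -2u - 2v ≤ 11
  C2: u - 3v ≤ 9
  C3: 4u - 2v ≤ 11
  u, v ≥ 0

Unbounded (objective can decrease without bound)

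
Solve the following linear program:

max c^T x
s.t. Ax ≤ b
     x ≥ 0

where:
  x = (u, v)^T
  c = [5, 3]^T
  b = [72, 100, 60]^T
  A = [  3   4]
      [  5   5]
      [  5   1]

Evaluate the objective at each vertex of the feasible region:
  z(0, 0) = 0
  z(12, 0) = 60
  z(10, 10) = 80  ←
  z(8, 12) = 76
  z(0, 18) = 54
The maximum is at u = 10, v = 10.

u = 10, v = 10, z = 80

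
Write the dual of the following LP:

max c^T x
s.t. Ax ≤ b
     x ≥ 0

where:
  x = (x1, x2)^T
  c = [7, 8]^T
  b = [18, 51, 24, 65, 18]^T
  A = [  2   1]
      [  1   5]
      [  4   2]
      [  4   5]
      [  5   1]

Primal max cᵀx s.t. Ax ≤ b, x ≥ 0  →  Dual min bᵀy s.t. Aᵀy ≥ c, y ≥ 0.

Minimize: z = 18y1 + 51y2 + 24y3 + 65y4 + 18y5

Subject to:
  2y1 + y2 + 4y3 + 4y4 + 5y5 ≥ 7
  y1 + 5y2 + 2y3 + 5y4 + y5 ≥ 8
  y1, y2, y3, y4, y5 ≥ 0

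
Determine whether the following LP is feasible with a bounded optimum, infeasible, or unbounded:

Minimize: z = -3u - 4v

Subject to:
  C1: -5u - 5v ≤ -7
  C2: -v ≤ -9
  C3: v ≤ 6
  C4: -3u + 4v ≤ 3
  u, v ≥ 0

Infeasible (no feasible solution exists)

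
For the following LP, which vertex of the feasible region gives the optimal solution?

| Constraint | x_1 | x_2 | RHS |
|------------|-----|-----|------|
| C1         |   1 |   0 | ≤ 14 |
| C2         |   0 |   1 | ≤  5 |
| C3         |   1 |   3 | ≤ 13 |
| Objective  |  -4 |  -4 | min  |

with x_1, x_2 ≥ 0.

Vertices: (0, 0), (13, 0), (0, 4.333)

Evaluate the objective at each vertex of the feasible region:
  z(0, 0) = 0
  z(13, 0) = -52  ←
  z(0, 4.333) = -17.33
The minimum is at x_1 = 13, x_2 = 0.

(13, 0)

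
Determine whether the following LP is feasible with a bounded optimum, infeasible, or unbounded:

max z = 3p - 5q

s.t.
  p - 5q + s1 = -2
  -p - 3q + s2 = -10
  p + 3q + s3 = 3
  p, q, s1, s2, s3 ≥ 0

Infeasible (no feasible solution exists)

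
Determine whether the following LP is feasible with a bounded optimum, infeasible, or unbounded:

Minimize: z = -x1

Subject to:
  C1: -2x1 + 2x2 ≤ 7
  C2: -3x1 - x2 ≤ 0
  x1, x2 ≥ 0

Unbounded (objective can decrease without bound)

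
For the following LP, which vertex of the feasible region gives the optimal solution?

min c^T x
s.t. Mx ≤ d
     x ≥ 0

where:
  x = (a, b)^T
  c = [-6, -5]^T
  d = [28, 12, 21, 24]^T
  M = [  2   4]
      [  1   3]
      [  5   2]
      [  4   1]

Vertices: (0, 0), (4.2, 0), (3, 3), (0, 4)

Evaluate the objective at each vertex of the feasible region:
  z(0, 0) = 0
  z(4.2, 0) = -25.2
  z(3, 3) = -33  ←
  z(0, 4) = -20
The minimum is at a = 3, b = 3.

(3, 3)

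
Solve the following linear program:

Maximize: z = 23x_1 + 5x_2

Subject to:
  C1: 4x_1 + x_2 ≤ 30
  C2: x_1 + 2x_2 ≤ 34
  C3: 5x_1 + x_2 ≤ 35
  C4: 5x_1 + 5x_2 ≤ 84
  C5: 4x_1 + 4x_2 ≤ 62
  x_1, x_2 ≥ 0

Evaluate the objective at each vertex of the feasible region:
  z(0, 0) = 0
  z(7, 0) = 161
  z(5, 10) = 165  ←
  z(4.833, 10.67) = 164.5
  z(0, 15.5) = 77.5
The maximum is at x_1 = 5, x_2 = 10.

x_1 = 5, x_2 = 10, z = 165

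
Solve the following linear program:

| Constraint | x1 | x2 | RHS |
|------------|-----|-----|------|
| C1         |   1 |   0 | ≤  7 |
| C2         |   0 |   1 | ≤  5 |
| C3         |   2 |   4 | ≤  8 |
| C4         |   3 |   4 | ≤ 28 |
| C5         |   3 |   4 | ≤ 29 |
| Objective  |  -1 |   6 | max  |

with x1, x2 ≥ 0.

Evaluate the objective at each vertex of the feasible region:
  z(0, 0) = 0
  z(4, 0) = -4
  z(0, 2) = 12  ←
The maximum is at x1 = 0, x2 = 2.

x1 = 0, x2 = 2, z = 12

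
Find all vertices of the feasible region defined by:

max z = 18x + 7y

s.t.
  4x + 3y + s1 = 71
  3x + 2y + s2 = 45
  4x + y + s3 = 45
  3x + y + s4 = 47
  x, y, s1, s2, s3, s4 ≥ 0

(0, 0), (11.25, 0), (9, 9), (0, 22.5)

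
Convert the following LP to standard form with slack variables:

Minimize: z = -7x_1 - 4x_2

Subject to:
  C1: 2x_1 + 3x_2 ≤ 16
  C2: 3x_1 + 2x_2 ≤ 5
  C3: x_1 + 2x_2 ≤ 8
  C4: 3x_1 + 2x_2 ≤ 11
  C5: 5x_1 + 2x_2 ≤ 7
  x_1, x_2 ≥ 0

min z = -7x_1 - 4x_2

s.t.
  2x_1 + 3x_2 + s1 = 16
  3x_1 + 2x_2 + s2 = 5
  x_1 + 2x_2 + s3 = 8
  3x_1 + 2x_2 + s4 = 11
  5x_1 + 2x_2 + s5 = 7
  x_1, x_2, s1, s2, s3, s4, s5 ≥ 0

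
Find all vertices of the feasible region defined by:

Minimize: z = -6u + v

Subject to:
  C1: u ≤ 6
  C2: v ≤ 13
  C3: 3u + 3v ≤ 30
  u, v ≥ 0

(0, 0), (6, 0), (6, 4), (0, 10)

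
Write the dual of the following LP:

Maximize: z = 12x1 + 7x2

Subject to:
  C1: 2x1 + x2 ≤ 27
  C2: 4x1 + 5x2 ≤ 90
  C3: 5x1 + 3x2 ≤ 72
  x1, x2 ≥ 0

Primal max cᵀx s.t. Ax ≤ b, x ≥ 0  →  Dual min bᵀy s.t. Aᵀy ≥ c, y ≥ 0.

Minimize: z = 27y1 + 90y2 + 72y3

Subject to:
  2y1 + 4y2 + 5y3 ≥ 12
  y1 + 5y2 + 3y3 ≥ 7
  y1, y2, y3 ≥ 0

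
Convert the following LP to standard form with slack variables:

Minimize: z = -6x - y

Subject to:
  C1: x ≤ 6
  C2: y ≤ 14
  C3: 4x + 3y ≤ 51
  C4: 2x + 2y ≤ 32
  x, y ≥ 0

min z = -6x - y

s.t.
  x + s1 = 6
  y + s2 = 14
  4x + 3y + s3 = 51
  2x + 2y + s4 = 32
  x, y, s1, s2, s3, s4 ≥ 0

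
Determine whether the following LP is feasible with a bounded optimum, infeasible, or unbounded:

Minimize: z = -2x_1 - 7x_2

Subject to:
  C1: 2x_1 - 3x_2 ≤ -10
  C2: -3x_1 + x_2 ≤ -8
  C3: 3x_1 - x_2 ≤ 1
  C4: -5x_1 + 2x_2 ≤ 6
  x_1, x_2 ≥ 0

Infeasible (no feasible solution exists)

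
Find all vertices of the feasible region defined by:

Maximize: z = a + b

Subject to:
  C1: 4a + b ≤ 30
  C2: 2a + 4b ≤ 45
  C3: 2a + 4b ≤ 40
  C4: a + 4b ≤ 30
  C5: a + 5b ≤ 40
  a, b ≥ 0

(0, 0), (7.5, 0), (6, 6), (0, 7.5)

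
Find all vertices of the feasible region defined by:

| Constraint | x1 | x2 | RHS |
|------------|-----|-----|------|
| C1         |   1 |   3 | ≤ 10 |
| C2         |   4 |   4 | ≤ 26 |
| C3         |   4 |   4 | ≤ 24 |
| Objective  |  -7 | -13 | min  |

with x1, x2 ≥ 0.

(0, 0), (6, 0), (4, 2), (0, 3.333)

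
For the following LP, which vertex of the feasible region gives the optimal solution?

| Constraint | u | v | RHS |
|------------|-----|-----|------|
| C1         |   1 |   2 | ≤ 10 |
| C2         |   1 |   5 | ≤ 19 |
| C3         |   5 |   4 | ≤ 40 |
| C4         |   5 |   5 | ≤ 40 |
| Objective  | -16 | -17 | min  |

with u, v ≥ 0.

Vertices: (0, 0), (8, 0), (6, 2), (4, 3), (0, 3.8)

Evaluate the objective at each vertex of the feasible region:
  z(0, 0) = 0
  z(8, 0) = -128
  z(6, 2) = -130  ←
  z(4, 3) = -115
  z(0, 3.8) = -64.6
The minimum is at u = 6, v = 2.

(6, 2)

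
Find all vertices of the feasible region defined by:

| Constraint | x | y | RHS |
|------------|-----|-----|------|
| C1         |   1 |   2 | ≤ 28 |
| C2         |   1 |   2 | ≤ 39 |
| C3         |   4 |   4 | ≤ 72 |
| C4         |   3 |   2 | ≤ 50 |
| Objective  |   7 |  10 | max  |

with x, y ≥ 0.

(0, 0), (16.67, 0), (14, 4), (8, 10), (0, 14)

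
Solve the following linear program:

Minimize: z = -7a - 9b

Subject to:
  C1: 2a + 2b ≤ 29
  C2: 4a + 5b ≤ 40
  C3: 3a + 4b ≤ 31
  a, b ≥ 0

Evaluate the objective at each vertex of the feasible region:
  z(0, 0) = 0
  z(10, 0) = -70
  z(5, 4) = -71  ←
  z(0, 7.75) = -69.75
The minimum is at a = 5, b = 4.

a = 5, b = 4, z = -71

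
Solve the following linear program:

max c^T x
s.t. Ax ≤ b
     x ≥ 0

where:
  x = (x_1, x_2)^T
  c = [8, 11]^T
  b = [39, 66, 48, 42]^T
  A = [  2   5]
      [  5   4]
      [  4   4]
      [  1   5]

Evaluate the objective at each vertex of the feasible region:
  z(0, 0) = 0
  z(12, 0) = 96
  z(7, 5) = 111  ←
  z(0, 7.8) = 85.8
The maximum is at x_1 = 7, x_2 = 5.

x_1 = 7, x_2 = 5, z = 111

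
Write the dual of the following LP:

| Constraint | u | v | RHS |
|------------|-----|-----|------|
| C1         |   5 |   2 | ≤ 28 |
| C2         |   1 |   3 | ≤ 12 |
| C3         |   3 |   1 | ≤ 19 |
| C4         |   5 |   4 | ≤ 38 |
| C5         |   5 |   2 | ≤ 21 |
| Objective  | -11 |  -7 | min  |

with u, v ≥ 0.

Primal min cᵀx s.t. Ax ≤ b, x ≥ 0  →  Dual max −bᵀy s.t. Aᵀy ≥ −c, y ≥ 0.

Maximize: z = -28y1 - 12y2 - 19y3 - 38y4 - 21y5

Subject to:
  5y1 + y2 + 3y3 + 5y4 + 5y5 ≥ 11
  2y1 + 3y2 + y3 + 4y4 + 2y5 ≥ 7
  y1, y2, y3, y4, y5 ≥ 0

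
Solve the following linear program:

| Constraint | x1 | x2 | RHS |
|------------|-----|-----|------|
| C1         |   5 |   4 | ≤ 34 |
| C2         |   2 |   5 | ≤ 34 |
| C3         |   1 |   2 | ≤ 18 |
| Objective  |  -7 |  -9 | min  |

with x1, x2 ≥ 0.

Evaluate the objective at each vertex of the feasible region:
  z(0, 0) = 0
  z(6.8, 0) = -47.6
  z(2, 6) = -68  ←
  z(0, 6.8) = -61.2
The minimum is at x1 = 2, x2 = 6.

x1 = 2, x2 = 6, z = -68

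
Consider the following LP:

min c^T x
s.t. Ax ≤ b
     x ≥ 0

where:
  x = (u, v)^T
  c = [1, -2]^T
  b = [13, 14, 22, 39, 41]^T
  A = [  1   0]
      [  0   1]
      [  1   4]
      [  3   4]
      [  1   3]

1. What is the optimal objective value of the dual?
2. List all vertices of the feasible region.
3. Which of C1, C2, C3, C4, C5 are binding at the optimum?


1. -11
2. (0, 0), (13, 0), (8.5, 3.375), (0, 5.5)
3. C3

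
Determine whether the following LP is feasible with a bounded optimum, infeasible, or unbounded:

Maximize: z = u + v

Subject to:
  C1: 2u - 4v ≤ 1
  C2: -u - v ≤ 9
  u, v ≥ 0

Unbounded (objective can increase without bound)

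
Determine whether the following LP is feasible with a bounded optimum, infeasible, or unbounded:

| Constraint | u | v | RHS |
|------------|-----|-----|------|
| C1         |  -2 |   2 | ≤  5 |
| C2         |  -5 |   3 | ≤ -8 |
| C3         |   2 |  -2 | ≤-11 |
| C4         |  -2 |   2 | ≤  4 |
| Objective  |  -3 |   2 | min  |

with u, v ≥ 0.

Infeasible (no feasible solution exists)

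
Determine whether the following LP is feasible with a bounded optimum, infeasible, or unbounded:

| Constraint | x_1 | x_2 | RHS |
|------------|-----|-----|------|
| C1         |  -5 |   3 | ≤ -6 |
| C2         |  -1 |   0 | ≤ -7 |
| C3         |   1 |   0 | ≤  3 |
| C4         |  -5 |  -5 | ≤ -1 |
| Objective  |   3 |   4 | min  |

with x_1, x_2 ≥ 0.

Infeasible (no feasible solution exists)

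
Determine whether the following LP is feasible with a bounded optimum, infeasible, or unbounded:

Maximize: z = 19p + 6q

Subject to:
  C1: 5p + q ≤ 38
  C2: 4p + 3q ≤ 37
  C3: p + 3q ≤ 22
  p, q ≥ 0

Feasible with a bounded optimal solution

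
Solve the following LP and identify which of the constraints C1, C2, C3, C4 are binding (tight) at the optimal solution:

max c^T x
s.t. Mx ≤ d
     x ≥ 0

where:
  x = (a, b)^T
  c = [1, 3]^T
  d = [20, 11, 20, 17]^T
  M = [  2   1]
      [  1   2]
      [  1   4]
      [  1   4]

At a = 5, b = 3, compute slack b - a·x for each constraint:
  C1: 20 − 13 = 7  (slack)
  C2: 11 − 11 = 0  (binding)
  C3: 20 − 17 = 3  (slack)
  C4: 17 − 17 = 0  (binding)

Optimal: a = 5, b = 3
Binding: C2, C4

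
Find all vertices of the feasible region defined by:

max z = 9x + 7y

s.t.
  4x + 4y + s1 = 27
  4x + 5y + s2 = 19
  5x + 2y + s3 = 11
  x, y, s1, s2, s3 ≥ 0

(0, 0), (2.2, 0), (1, 3), (0, 3.8)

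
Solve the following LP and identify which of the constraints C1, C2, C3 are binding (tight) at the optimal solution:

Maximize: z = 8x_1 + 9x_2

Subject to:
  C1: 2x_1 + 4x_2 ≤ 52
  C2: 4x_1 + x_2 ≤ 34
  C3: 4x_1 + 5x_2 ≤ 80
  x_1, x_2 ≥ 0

At x_1 = 6, x_2 = 10, compute slack b - a·x for each constraint:
  C1: 52 − 52 = 0  (binding)
  C2: 34 − 34 = 0  (binding)
  C3: 80 − 74 = 6  (slack)

Optimal: x_1 = 6, x_2 = 10
Binding: C1, C2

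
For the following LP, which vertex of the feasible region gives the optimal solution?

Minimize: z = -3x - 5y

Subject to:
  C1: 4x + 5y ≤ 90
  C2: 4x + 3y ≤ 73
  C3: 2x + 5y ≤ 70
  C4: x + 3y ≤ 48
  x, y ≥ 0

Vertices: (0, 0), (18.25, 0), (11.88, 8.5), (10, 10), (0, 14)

Evaluate the objective at each vertex of the feasible region:
  z(0, 0) = 0
  z(18.25, 0) = -54.75
  z(11.88, 8.5) = -78.12
  z(10, 10) = -80  ←
  z(0, 14) = -70
The minimum is at x = 10, y = 10.

(10, 10)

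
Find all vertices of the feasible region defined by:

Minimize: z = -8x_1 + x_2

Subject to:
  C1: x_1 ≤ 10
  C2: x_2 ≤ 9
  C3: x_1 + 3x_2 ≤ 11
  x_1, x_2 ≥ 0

(0, 0), (10, 0), (10, 0.3333), (0, 3.667)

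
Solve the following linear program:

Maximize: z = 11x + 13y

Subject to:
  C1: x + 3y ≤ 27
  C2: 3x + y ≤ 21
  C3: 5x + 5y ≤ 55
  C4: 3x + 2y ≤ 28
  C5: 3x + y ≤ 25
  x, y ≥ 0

Evaluate the objective at each vertex of the feasible region:
  z(0, 0) = 0
  z(7, 0) = 77
  z(5, 6) = 133
  z(3, 8) = 137  ←
  z(0, 9) = 117
The maximum is at x = 3, y = 8.

x = 3, y = 8, z = 137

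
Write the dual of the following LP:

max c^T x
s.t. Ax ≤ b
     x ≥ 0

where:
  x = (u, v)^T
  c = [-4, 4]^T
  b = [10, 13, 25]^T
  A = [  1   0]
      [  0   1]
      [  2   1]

Primal max cᵀx s.t. Ax ≤ b, x ≥ 0  →  Dual min bᵀy s.t. Aᵀy ≥ c, y ≥ 0.

Minimize: z = 10y1 + 13y2 + 25y3

Subject to:
  y1 + 2y3 ≥ -4
  y2 + y3 ≥ 4
  y1, y2, y3 ≥ 0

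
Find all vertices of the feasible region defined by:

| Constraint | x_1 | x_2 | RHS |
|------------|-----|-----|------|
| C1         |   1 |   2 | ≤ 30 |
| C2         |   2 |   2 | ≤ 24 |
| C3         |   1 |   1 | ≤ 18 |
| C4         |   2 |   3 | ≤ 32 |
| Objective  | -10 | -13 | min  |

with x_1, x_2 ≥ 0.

(0, 0), (12, 0), (4, 8), (0, 10.67)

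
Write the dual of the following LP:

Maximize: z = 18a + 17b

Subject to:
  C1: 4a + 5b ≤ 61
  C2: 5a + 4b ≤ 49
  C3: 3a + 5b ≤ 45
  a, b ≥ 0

Primal max cᵀx s.t. Ax ≤ b, x ≥ 0  →  Dual min bᵀy s.t. Aᵀy ≥ c, y ≥ 0.

Minimize: z = 61y1 + 49y2 + 45y3

Subject to:
  4y1 + 5y2 + 3y3 ≥ 18
  5y1 + 4y2 + 5y3 ≥ 17
  y1, y2, y3 ≥ 0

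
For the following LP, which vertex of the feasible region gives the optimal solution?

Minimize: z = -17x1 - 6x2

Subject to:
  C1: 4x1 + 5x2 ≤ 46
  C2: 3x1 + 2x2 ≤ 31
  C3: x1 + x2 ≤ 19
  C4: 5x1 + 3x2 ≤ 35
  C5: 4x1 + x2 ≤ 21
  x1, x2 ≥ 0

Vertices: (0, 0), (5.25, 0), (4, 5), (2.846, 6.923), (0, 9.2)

Evaluate the objective at each vertex of the feasible region:
  z(0, 0) = 0
  z(5.25, 0) = -89.25
  z(4, 5) = -98  ←
  z(2.846, 6.923) = -89.92
  z(0, 9.2) = -55.2
The minimum is at x1 = 4, x2 = 5.

(4, 5)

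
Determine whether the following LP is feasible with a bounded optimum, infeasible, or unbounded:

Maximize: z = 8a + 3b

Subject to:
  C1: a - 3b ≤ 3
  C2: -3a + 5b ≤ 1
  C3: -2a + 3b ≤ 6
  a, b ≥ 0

Unbounded (objective can increase without bound)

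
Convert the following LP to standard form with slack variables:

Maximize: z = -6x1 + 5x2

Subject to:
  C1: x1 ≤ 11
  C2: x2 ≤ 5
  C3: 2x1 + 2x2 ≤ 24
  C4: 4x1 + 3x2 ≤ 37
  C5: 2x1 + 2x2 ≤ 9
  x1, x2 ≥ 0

max z = -6x1 + 5x2

s.t.
  x1 + s1 = 11
  x2 + s2 = 5
  2x1 + 2x2 + s3 = 24
  4x1 + 3x2 + s4 = 37
  2x1 + 2x2 + s5 = 9
  x1, x2, s1, s2, s3, s4, s5 ≥ 0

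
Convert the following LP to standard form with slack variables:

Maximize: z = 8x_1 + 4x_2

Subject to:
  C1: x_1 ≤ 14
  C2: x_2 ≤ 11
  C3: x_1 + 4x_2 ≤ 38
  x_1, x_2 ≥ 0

max z = 8x_1 + 4x_2

s.t.
  x_1 + s1 = 14
  x_2 + s2 = 11
  x_1 + 4x_2 + s3 = 38
  x_1, x_2, s1, s2, s3 ≥ 0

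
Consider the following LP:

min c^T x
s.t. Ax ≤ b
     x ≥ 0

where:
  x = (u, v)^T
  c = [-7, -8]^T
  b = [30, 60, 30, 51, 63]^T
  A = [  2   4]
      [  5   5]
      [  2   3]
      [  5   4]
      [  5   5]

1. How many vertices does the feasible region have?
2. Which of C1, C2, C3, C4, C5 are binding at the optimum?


1. 4
2. C1, C4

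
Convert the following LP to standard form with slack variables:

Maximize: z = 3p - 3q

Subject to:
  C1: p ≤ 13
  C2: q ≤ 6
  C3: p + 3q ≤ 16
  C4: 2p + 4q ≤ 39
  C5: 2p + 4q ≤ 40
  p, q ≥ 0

max z = 3p - 3q

s.t.
  p + s1 = 13
  q + s2 = 6
  p + 3q + s3 = 16
  2p + 4q + s4 = 39
  2p + 4q + s5 = 40
  p, q, s1, s2, s3, s4, s5 ≥ 0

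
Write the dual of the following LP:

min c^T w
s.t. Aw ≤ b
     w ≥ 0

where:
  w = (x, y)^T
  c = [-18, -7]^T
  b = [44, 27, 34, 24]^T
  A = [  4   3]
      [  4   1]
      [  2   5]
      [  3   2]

Primal min cᵀx s.t. Ax ≤ b, x ≥ 0  →  Dual max −bᵀy s.t. Aᵀy ≥ −c, y ≥ 0.

Maximize: z = -44y1 - 27y2 - 34y3 - 24y4

Subject to:
  4y1 + 4y2 + 2y3 + 3y4 ≥ 18
  3y1 + y2 + 5y3 + 2y4 ≥ 7
  y1, y2, y3, y4 ≥ 0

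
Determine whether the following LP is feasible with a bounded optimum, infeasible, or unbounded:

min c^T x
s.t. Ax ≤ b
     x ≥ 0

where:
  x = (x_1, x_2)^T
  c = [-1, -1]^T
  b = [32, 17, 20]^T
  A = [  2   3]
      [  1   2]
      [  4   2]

Feasible with a bounded optimal solution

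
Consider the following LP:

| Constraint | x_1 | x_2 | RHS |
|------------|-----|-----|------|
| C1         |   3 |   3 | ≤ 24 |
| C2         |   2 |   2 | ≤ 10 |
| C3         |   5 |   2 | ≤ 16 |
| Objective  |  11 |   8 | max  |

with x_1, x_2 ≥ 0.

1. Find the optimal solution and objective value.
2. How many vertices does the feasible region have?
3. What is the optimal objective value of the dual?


1. x_1 = 2, x_2 = 3, z = 46
2. 4
3. 46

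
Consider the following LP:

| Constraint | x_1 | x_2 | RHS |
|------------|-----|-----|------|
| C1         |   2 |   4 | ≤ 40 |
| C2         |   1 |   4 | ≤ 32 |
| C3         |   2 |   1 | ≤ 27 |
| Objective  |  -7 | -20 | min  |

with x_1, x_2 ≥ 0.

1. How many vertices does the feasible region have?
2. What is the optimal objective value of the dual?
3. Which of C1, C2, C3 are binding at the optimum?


1. 5
2. -176
3. C1, C2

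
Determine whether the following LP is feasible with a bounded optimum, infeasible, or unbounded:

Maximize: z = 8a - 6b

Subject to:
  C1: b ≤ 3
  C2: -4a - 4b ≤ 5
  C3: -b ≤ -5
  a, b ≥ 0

Infeasible (no feasible solution exists)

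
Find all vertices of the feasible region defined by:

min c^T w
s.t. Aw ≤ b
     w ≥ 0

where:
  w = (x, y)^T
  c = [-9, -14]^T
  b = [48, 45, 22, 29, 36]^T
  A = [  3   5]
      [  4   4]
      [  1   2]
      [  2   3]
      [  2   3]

(0, 0), (11.25, 0), (4.75, 6.5), (1, 9), (0, 9.6)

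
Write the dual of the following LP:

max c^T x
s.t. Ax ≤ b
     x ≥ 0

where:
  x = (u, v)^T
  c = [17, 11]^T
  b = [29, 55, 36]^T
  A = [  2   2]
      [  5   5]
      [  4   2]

Primal max cᵀx s.t. Ax ≤ b, x ≥ 0  →  Dual min bᵀy s.t. Aᵀy ≥ c, y ≥ 0.

Minimize: z = 29y1 + 55y2 + 36y3

Subject to:
  2y1 + 5y2 + 4y3 ≥ 17
  2y1 + 5y2 + 2y3 ≥ 11
  y1, y2, y3 ≥ 0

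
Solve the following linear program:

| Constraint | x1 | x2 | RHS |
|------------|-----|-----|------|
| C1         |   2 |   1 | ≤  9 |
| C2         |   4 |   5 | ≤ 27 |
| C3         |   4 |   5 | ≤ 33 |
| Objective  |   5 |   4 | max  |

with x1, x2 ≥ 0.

Evaluate the objective at each vertex of the feasible region:
  z(0, 0) = 0
  z(4.5, 0) = 22.5
  z(3, 3) = 27  ←
  z(0, 5.4) = 21.6
The maximum is at x1 = 3, x2 = 3.

x1 = 3, x2 = 3, z = 27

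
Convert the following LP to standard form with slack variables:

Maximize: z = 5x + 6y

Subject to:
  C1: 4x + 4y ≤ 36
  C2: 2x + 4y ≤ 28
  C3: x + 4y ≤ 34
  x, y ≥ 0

max z = 5x + 6y

s.t.
  4x + 4y + s1 = 36
  2x + 4y + s2 = 28
  x + 4y + s3 = 34
  x, y, s1, s2, s3 ≥ 0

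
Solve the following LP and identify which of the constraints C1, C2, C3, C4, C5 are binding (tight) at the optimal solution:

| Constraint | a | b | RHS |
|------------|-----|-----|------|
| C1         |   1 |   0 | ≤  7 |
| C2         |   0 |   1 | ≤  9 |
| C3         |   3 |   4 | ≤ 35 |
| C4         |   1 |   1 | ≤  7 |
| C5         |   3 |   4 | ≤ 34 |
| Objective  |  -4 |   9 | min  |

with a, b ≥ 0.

At a = 7, b = 0, compute slack b - a·x for each constraint:
  C1: 7 − 7 = 0  (binding)
  C2: 9 − 0 = 9  (slack)
  C3: 35 − 21 = 14  (slack)
  C4: 7 − 7 = 0  (binding)
  C5: 34 − 21 = 13  (slack)

Optimal: a = 7, b = 0
Binding: C1, C4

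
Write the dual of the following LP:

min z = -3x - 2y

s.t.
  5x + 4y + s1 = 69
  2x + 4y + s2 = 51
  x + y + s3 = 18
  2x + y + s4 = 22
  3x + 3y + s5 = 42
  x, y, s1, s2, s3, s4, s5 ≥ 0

Primal min cᵀx s.t. Ax ≤ b, x ≥ 0  →  Dual max −bᵀy s.t. Aᵀy ≥ −c, y ≥ 0.

Maximize: z = -69y1 - 51y2 - 18y3 - 22y4 - 42y5

Subject to:
  5y1 + 2y2 + y3 + 2y4 + 3y5 ≥ 3
  4y1 + 4y2 + y3 + y4 + 3y5 ≥ 2
  y1, y2, y3, y4, y5 ≥ 0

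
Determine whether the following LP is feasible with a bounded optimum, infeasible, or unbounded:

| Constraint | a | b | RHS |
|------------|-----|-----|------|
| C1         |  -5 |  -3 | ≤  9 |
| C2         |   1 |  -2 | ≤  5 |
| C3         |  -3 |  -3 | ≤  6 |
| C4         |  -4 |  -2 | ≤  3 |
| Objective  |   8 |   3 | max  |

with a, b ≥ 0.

Unbounded (objective can increase without bound)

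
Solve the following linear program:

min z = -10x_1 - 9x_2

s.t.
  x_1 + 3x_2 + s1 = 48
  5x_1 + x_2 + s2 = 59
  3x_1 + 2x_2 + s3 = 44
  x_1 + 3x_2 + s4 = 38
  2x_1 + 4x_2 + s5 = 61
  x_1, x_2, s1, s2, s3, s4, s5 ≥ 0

Evaluate the objective at each vertex of the feasible region:
  z(0, 0) = 0
  z(11.8, 0) = -118
  z(10.57, 6.143) = -161
  z(8, 10) = -170  ←
  z(0, 12.67) = -114
The minimum is at x_1 = 8, x_2 = 10.

x_1 = 8, x_2 = 10, z = -170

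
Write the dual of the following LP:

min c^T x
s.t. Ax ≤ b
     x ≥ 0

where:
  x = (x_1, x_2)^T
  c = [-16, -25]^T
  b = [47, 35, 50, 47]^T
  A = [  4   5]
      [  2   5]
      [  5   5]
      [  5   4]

Primal min cᵀx s.t. Ax ≤ b, x ≥ 0  →  Dual max −bᵀy s.t. Aᵀy ≥ −c, y ≥ 0.

Maximize: z = -47y1 - 35y2 - 50y3 - 47y4

Subject to:
  4y1 + 2y2 + 5y3 + 5y4 ≥ 16
  5y1 + 5y2 + 5y3 + 4y4 ≥ 25
  y1, y2, y3, y4 ≥ 0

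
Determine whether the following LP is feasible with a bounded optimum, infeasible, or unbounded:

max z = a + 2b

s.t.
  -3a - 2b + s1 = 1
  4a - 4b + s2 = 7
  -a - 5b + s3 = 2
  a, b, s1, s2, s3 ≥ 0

Unbounded (objective can increase without bound)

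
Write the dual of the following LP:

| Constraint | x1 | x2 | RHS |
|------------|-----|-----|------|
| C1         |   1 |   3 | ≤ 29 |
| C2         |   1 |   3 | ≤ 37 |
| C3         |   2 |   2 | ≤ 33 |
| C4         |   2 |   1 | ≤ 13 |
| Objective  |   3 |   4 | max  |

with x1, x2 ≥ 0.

Primal max cᵀx s.t. Ax ≤ b, x ≥ 0  →  Dual min bᵀy s.t. Aᵀy ≥ c, y ≥ 0.

Minimize: z = 29y1 + 37y2 + 33y3 + 13y4

Subject to:
  y1 + y2 + 2y3 + 2y4 ≥ 3
  3y1 + 3y2 + 2y3 + y4 ≥ 4
  y1, y2, y3, y4 ≥ 0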